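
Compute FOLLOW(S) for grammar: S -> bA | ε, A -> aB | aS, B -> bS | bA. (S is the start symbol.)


$ ∈ FOLLOW(S). For each A -> αBβ: add FIRST(β)\{ε} to FOLLOW(B); if β nullable, add FOLLOW(A).
FOLLOW(S) = {$}


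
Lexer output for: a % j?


Scan left to right, longest-match per lexeme
Tokens: ID(a), OP(%), ID(j)


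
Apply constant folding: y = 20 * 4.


20 * 4 = 80 at compile time
Optimized: y = 80


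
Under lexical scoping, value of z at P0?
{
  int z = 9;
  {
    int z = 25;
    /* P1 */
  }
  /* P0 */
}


z declared in the same block as P0
z = 9


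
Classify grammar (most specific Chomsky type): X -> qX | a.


Right-linear: every RHS is a terminal or a terminal followed by one nonterminal
Classification: Type 3 (Regular)


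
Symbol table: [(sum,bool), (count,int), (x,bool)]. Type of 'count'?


Lookup 'count' → type int


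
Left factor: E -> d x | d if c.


Common prefix: 'd'
Factored: E -> d E', E' -> x | if c


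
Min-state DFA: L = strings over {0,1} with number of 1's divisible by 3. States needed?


Track (count of 1) mod 3: states 0..2, accept at 0
Minimal DFA: 3 states


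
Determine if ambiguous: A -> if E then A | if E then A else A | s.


dangling else: 'if E then if E then s else s' parses two ways
Ambiguous


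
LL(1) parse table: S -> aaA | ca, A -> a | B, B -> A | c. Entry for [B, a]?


For [B, a]: 'a' ∈ FIRST(A)
Entry: B -> A


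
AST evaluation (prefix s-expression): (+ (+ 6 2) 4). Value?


Evaluate inner: (+ 6 2) = 8
Evaluate root: (+ 8 4) = 12
Result: 12


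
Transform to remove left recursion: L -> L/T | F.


Left-recursive alternatives: L/T; non-recursive: F
Introduce L': L -> FL', L' -> /TL' | ε


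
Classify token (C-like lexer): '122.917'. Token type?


Pattern: digits with a decimal point
Type: FLOAT_LITERAL


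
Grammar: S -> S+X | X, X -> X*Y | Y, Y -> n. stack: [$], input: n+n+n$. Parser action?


no handle on stack; shift 'n'
Action: shift


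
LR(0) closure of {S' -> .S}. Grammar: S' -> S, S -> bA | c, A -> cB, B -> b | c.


Start: S' -> .S
For each item with dot before a nonterminal B, add B -> .γ for every B-production
Closure: [S' -> .S, S -> .bA, S -> .c]


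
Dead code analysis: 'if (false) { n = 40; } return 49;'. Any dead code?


condition is constant false, so the whole block is unreachable
Dead: 'if (false) { n = 40; }'


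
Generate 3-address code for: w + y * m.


Break into single-operator statements:
t1 = y * m
t2 = w + t1


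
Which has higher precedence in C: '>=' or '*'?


'*' is multiplicative (level 10); '>=' is relational (level 7)
Higher level binds tighter
'*' has higher precedence than '>='


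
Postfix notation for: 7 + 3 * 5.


* has higher precedence, evaluate 3*5 first
Postfix: 7 3 5 * +


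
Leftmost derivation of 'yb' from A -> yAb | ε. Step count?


Derivation: A => yAb => yb
Steps: 2


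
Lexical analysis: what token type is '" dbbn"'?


Pattern: double-quoted sequence
Type: STRING_LITERAL


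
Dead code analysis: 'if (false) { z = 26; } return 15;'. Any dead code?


condition is constant false, so the whole block is unreachable
Dead: 'if (false) { z = 26; }'


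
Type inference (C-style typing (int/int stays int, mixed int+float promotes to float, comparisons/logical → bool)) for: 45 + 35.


Operand types: int + int
Rule: mixed int/float promotes to float; int/int stays int
Result type: int


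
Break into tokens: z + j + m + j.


Scan left to right, longest-match per lexeme
Tokens: ID(z), OP(+), ID(j), OP(+), ID(m), OP(+), ID(j)


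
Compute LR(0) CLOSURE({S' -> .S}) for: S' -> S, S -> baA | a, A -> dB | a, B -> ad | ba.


Start: S' -> .S
For each item with dot before a nonterminal B, add B -> .γ for every B-production
Closure: [S' -> .S, S -> .baA, S -> .a]


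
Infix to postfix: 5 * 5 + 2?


Left to right (same or higher precedence on left)
Postfix: 5 5 * 2 +


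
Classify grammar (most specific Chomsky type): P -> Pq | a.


Left-linear: every RHS is a terminal or one nonterminal followed by a terminal
Classification: Type 3 (Regular)


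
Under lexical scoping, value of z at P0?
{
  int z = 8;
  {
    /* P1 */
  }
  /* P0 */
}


z declared in the same block as P0
z = 8


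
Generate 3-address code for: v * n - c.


Break into single-operator statements:
t1 = v * n
t2 = t1 - c


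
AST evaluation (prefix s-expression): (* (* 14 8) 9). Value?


Evaluate inner: (* 14 8) = 112
Evaluate root: (* 112 9) = 1008
Result: 1008


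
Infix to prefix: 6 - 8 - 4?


left-to-right (same/higher precedence on left): tree is (- (- 6 8) 4)
Prefix: - - 6 8 4


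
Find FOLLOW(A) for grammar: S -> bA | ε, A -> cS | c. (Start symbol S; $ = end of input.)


$ ∈ FOLLOW(S). For each A -> αBβ: add FIRST(β)\{ε} to FOLLOW(B); if β nullable, add FOLLOW(A).
FOLLOW(A) = {$}


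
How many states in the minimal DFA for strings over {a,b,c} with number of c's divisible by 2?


Track (count of c) mod 2: states 0..1, accept at 0
Minimal DFA: 2 states


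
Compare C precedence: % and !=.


'%' is multiplicative (level 10); '!=' is equality (level 6)
Higher level binds tighter
'%' has higher precedence than '!='


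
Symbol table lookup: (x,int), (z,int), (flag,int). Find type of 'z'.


Lookup 'z' → type int


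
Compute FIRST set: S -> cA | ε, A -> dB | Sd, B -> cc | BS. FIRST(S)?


Per alternative of S: FIRST(cA) = {c}; FIRST(ε) = {ε}
FIRST(S) = {c, ε}


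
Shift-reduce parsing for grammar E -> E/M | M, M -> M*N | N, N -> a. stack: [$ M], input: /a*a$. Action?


lookahead ∉ {*} so M won't extend; reduce E -> M
Action: reduce (E -> M)


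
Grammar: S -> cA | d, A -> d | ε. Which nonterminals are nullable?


A nonterminal is nullable iff some alternative derives ε (directly, or every symbol in it is nullable)
Nullable: {A}


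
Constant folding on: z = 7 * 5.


7 * 5 = 35 at compile time
Optimized: z = 35


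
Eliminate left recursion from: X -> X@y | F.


Left-recursive alternatives: X@y; non-recursive: F
Introduce X': X -> FX', X' -> @yX' | ε


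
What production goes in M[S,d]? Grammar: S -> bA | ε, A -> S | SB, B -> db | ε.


For [S, d]: ε is nullable and 'd' ∈ FOLLOW(S)
Entry: S -> ε


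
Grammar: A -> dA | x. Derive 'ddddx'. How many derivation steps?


Derivation: A => dA => ddA => dddA => ddddA => ddddx
Steps: 5


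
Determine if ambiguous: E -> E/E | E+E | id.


'id/id+id' has two parse trees (no precedence encoded between / and +)
Ambiguous


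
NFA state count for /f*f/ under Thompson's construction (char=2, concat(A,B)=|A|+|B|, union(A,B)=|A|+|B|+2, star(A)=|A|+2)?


Syntax tree has 2 char leaf(s), 0 union(s), 1 star(s)
chars contribute 2×2 = 4; each union adds +2; each star adds +2
Total: 4 + 0 + 2 = 6 states


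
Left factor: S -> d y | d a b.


Common prefix: 'd'
Factored: S -> d S', S' -> y | a b


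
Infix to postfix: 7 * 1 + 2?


Left to right (same or higher precedence on left)
Postfix: 7 1 * 2 +


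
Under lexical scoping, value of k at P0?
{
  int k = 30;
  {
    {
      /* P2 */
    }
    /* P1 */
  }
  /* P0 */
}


k declared in the same block as P0
k = 30


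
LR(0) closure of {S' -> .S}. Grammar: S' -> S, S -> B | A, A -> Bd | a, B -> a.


Start: S' -> .S
For each item with dot before a nonterminal B, add B -> .γ for every B-production
Closure: [S' -> .S, S -> .B, S -> .A, B -> .a, A -> .Bd, A -> .a]


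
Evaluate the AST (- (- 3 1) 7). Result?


Evaluate inner: (- 3 1) = 2
Evaluate root: (- 2 7) = -5
Result: -5


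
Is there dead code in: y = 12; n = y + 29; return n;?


y is read by n's definition; n is returned
No dead code


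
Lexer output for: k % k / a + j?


Scan left to right, longest-match per lexeme
Tokens: ID(k), OP(%), ID(k), OP(/), ID(a), OP(+), ID(j)


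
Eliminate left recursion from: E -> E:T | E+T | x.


Left-recursive alternatives: E:T, E+T; non-recursive: x
Introduce E': E -> xE', E' -> :TE' | +TE' | ε


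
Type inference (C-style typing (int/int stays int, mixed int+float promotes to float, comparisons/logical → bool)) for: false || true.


Operand types: bool || bool
Rule: logical operators take bool operands and yield bool
Result type: bool


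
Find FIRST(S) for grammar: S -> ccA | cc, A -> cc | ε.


Per alternative of S: FIRST(ccA) = {c}; FIRST(cc) = {c}
FIRST(S) = {c}


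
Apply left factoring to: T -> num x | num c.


Common prefix: 'num'
Factored: T -> num T', T' -> x | c


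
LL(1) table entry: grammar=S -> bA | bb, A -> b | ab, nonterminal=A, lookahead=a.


For [A, a]: 'a' ∈ FIRST(ab)
Entry: A -> ab


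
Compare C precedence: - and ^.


'-' is additive (level 9); '^' is bitwise XOR (level 4)
Higher level binds tighter
'-' has higher precedence than '^'


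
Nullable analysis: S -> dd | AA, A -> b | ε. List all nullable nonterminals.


A nonterminal is nullable iff some alternative derives ε (directly, or every symbol in it is nullable)
Nullable: {A, S}


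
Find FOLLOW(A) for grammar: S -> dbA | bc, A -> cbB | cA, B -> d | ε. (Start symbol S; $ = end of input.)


$ ∈ FOLLOW(S). For each A -> αBβ: add FIRST(β)\{ε} to FOLLOW(B); if β nullable, add FOLLOW(A).
FOLLOW(A) = {$}


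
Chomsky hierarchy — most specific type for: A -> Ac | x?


Left-linear: every RHS is a terminal or one nonterminal followed by a terminal
Classification: Type 3 (Regular)


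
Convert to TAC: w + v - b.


Break into single-operator statements:
t1 = w + v
t2 = t1 - b


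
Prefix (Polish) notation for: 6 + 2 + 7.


left-to-right (same/higher precedence on left): tree is (+ (+ 6 2) 7)
Prefix: + + 6 2 7


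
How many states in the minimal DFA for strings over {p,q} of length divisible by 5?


Track length mod 5: states 0..4, accept at 0
Minimal DFA: 5 states


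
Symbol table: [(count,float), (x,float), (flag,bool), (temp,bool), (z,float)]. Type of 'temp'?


Lookup 'temp' → type bool


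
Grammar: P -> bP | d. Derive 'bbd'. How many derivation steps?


Derivation: P => bP => bbP => bbd
Steps: 3


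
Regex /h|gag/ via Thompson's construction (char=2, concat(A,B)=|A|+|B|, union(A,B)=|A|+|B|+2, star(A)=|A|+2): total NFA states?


Syntax tree has 4 char leaf(s), 1 union(s), 0 star(s)
chars contribute 4×2 = 8; each union adds +2; each star adds +2
Total: 8 + 2 + 0 = 10 states


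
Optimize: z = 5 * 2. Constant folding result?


5 * 2 = 10 at compile time
Optimized: z = 10


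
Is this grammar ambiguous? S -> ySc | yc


balanced y^n…c^n: each string has a unique parse
Unambiguous


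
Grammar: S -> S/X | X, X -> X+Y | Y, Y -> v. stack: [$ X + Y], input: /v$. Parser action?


handle 'X+Y' on top
Action: reduce (X -> X+Y)


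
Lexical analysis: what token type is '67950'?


Pattern: digits only
Type: INTEGER_LITERAL


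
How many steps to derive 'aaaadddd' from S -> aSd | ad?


Derivation: S => aSd => aaSdd => aaaSddd => aaaadddd
Steps: 4


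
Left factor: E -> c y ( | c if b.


Common prefix: 'c'
Factored: E -> c E', E' -> y ( | if b


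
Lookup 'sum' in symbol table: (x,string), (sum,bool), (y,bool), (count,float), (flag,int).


Lookup 'sum' → type bool


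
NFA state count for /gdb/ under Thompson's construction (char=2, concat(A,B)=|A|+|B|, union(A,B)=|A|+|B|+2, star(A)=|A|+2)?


Syntax tree has 3 char leaf(s), 0 union(s), 0 star(s)
chars contribute 3×2 = 6; each union adds +2; each star adds +2
Total: 6 + 0 + 0 = 6 states


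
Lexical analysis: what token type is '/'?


Pattern: operator symbol
Type: OPERATOR


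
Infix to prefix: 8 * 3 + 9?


left-to-right (same/higher precedence on left): tree is (+ (* 8 3) 9)
Prefix: + * 8 3 9


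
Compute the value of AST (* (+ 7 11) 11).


Evaluate inner: (+ 7 11) = 18
Evaluate root: (* 18 11) = 198
Result: 198


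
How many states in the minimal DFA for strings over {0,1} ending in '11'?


Track the longest suffix of input matching a prefix of '11': 3 classes (prefixes of length 0..2)
Minimal DFA: 3 states


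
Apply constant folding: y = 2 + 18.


2 + 18 = 20 at compile time
Optimized: y = 20


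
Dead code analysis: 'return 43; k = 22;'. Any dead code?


statement follows a return and is unreachable
Dead: 'k = 22'


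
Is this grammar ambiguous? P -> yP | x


right-linear, alternatives start with distinct terminals 'y' vs 'x': unique leftmost derivation
Unambiguous


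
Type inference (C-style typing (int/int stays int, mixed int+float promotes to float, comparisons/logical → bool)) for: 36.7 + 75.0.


Operand types: float + float
Rule: mixed int/float promotes to float; int/int stays int
Result type: float


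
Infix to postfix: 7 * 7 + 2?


Left to right (same or higher precedence on left)
Postfix: 7 7 * 2 +


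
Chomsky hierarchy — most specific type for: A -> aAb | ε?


Single nonterminal LHS, but a^n b^n is not regular
Classification: Type 2 (Context-Free)


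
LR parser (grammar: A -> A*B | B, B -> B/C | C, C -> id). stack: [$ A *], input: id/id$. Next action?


no handle ('A*' is not any RHS); shift 'id'
Action: shift


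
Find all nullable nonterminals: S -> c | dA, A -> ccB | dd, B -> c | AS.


A nonterminal is nullable iff some alternative derives ε (directly, or every symbol in it is nullable)
Nullable: {}


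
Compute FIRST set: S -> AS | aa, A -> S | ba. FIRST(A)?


Per alternative of A: FIRST(S) = {a, b}; FIRST(ba) = {b}
FIRST(A) = {a, b}


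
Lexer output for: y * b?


Scan left to right, longest-match per lexeme
Tokens: ID(y), OP(*), ID(b)


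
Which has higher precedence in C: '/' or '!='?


'/' is multiplicative (level 10); '!=' is equality (level 6)
Higher level binds tighter
'/' has higher precedence than '!='


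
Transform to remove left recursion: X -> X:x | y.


Left-recursive alternatives: X:x; non-recursive: y
Introduce X': X -> yX', X' -> :xX' | ε


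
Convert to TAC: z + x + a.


Break into single-operator statements:
t1 = z + x
t2 = t1 + a


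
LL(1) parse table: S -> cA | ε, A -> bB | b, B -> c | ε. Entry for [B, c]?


For [B, c]: 'c' ∈ FIRST(c)
Entry: B -> c


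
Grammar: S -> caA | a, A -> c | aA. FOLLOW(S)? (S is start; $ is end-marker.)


$ ∈ FOLLOW(S). For each A -> αBβ: add FIRST(β)\{ε} to FOLLOW(B); if β nullable, add FOLLOW(A).
FOLLOW(S) = {$}


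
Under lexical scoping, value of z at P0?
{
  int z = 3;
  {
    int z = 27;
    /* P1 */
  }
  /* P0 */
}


z declared in the same block as P0
z = 3


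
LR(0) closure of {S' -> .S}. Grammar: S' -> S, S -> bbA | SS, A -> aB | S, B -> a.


Start: S' -> .S
For each item with dot before a nonterminal B, add B -> .γ for every B-production
Closure: [S' -> .S, S -> .bbA, S -> .SS]


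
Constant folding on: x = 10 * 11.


10 * 11 = 110 at compile time
Optimized: x = 110


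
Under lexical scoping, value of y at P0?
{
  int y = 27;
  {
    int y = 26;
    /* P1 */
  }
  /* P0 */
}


y declared in the same block as P0
y = 27


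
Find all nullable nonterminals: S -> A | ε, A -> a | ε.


A nonterminal is nullable iff some alternative derives ε (directly, or every symbol in it is nullable)
Nullable: {A, S}


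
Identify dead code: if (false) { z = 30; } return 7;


condition is constant false, so the whole block is unreachable
Dead: 'if (false) { z = 30; }'


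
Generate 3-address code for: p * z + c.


Break into single-operator statements:
t1 = p * z
t2 = t1 + c


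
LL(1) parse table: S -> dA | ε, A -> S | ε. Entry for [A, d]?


For [A, d]: 'd' ∈ FIRST(S)
Entry: A -> S


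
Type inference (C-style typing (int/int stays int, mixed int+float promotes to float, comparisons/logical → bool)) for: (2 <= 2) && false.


Operand types: bool && bool
Rule: logical operators take bool operands and yield bool
Result type: bool


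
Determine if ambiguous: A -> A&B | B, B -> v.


precedence layered via separate nonterminal B: deterministic
Unambiguous


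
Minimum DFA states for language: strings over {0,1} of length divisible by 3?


Track length mod 3: states 0..2, accept at 0
Minimal DFA: 3 states


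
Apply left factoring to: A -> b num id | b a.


Common prefix: 'b'
Factored: A -> b A', A' -> num id | a


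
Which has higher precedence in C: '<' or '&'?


'<' is relational (level 7); '&' is bitwise AND (level 5)
Higher level binds tighter
'<' has higher precedence than '&'


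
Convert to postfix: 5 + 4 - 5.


Left to right (same or higher precedence on left)
Postfix: 5 4 + 5 -


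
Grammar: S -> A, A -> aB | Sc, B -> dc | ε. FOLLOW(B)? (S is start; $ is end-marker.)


$ ∈ FOLLOW(S). For each A -> αBβ: add FIRST(β)\{ε} to FOLLOW(B); if β nullable, add FOLLOW(A).
FOLLOW(B) = {$, c}


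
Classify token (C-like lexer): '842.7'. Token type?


Pattern: digits with a decimal point
Type: FLOAT_LITERAL


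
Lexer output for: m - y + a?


Scan left to right, longest-match per lexeme
Tokens: ID(m), OP(-), ID(y), OP(+), ID(a)


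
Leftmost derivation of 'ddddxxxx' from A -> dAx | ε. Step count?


Derivation: A => dAx => ddAxx => dddAxxx => ddddAxxxx => ddddxxxx
Steps: 5


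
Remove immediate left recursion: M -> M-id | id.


Left-recursive alternatives: M-id; non-recursive: id
Introduce M': M -> idM', M' -> -idM' | ε


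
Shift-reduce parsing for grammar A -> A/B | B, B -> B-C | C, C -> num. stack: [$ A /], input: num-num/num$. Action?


no handle ('A/' is not any RHS); shift 'num'
Action: shift


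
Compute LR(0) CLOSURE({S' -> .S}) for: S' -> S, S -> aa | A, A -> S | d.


Start: S' -> .S
For each item with dot before a nonterminal B, add B -> .γ for every B-production
Closure: [S' -> .S, S -> .aa, S -> .A, A -> .S, A -> .d]


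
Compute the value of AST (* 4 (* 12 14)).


Evaluate inner: (* 12 14) = 168
Evaluate root: (* 4 168) = 672
Result: 672


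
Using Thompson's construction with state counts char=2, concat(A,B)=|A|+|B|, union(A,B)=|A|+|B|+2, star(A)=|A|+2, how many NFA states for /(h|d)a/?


Syntax tree has 3 char leaf(s), 1 union(s), 0 star(s)
chars contribute 3×2 = 6; each union adds +2; each star adds +2
Total: 6 + 2 + 0 = 8 states


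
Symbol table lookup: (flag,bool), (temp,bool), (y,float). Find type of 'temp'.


Lookup 'temp' → type bool


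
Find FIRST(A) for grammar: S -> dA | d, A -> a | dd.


Per alternative of A: FIRST(a) = {a}; FIRST(dd) = {d}
FIRST(A) = {a, d}


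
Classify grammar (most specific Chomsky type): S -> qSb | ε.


Single nonterminal LHS, but q^n b^n is not regular
Classification: Type 2 (Context-Free)


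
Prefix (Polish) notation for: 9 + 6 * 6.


'*' binds tighter: tree is (+ 9 (* 6 6))
Prefix: + 9 * 6 6


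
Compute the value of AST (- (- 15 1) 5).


Evaluate inner: (- 15 1) = 14
Evaluate root: (- 14 5) = 9
Result: 9


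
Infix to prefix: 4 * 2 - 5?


left-to-right (same/higher precedence on left): tree is (- (* 4 2) 5)
Prefix: - * 4 2 5


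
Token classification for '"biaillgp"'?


Pattern: double-quoted sequence
Type: STRING_LITERAL


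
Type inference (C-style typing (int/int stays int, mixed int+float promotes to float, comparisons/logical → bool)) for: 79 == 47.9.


Operand types: int == float
Rule: comparison yields bool
Result type: bool


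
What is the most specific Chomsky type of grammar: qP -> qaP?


LHS has context (more than one symbol) and |LHS| ≤ |RHS|
Classification: Type 1 (Context-Sensitive)


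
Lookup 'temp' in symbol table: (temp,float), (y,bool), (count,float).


Lookup 'temp' → type float


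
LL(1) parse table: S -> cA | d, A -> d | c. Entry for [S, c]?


For [S, c]: 'c' ∈ FIRST(cA)
Entry: S -> cA


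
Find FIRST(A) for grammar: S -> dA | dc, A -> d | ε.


Per alternative of A: FIRST(d) = {d}; FIRST(ε) = {ε}
FIRST(A) = {d, ε}


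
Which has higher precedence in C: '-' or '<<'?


'-' is additive (level 9); '<<' is shift (level 8)
Higher level binds tighter
'-' has higher precedence than '<<'


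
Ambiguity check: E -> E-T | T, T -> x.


precedence layered via separate nonterminal T: deterministic
Unambiguous


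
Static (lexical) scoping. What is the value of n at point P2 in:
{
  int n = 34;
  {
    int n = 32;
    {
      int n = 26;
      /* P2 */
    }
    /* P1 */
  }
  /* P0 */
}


n declared in the same block as P2
n = 26


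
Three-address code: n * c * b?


Break into single-operator statements:
t1 = n * c
t2 = t1 * b


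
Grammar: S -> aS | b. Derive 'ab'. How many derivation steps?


Derivation: S => aS => ab
Steps: 2


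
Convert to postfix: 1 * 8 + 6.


Left to right (same or higher precedence on left)
Postfix: 1 8 * 6 +


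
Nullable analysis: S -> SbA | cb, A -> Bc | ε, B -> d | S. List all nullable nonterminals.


A nonterminal is nullable iff some alternative derives ε (directly, or every symbol in it is nullable)
Nullable: {A}


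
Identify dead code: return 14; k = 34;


statement follows a return and is unreachable
Dead: 'k = 34'


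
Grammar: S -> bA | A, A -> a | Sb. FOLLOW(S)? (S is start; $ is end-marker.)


$ ∈ FOLLOW(S). For each A -> αBβ: add FIRST(β)\{ε} to FOLLOW(B); if β nullable, add FOLLOW(A).
FOLLOW(S) = {$, b}


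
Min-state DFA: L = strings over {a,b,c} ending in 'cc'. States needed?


Track the longest suffix of input matching a prefix of 'cc': 3 classes (prefixes of length 0..2)
Minimal DFA: 3 states


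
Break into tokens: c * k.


Scan left to right, longest-match per lexeme
Tokens: ID(c), OP(*), ID(k)


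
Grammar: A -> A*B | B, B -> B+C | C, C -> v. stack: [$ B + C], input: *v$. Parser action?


handle 'B+C' on top
Action: reduce (B -> B+C)


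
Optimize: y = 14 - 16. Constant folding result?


14 - 16 = -2 at compile time
Optimized: y = -2


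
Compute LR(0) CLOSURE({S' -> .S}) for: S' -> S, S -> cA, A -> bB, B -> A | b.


Start: S' -> .S
For each item with dot before a nonterminal B, add B -> .γ for every B-production
Closure: [S' -> .S, S -> .cA]


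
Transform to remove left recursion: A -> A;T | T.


Left-recursive alternatives: A;T; non-recursive: T
Introduce A': A -> TA', A' -> ;TA' | ε


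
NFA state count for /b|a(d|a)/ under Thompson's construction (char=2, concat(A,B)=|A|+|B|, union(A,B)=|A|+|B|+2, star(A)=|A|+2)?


Syntax tree has 4 char leaf(s), 2 union(s), 0 star(s)
chars contribute 4×2 = 8; each union adds +2; each star adds +2
Total: 8 + 4 + 0 = 12 states


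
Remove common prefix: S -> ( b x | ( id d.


Common prefix: '('
Factored: S -> ( S', S' -> b x | id d


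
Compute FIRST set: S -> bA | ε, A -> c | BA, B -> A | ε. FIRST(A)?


Per alternative of A: FIRST(c) = {c}; FIRST(BA) = {c}
FIRST(A) = {c}


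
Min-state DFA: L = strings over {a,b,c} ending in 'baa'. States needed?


Track the longest suffix of input matching a prefix of 'baa': 4 classes (prefixes of length 0..3)
Minimal DFA: 4 states


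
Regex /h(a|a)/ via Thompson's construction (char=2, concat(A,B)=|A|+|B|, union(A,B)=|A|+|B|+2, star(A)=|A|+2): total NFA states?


Syntax tree has 3 char leaf(s), 1 union(s), 0 star(s)
chars contribute 3×2 = 6; each union adds +2; each star adds +2
Total: 6 + 2 + 0 = 8 states


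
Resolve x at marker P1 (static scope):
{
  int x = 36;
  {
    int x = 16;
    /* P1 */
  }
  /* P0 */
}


x declared in the same block as P1
x = 16


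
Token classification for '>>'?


Pattern: operator symbol
Type: OPERATOR


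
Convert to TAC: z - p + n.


Break into single-operator statements:
t1 = z - p
t2 = t1 + n


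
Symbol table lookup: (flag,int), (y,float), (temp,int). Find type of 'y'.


Lookup 'y' → type float


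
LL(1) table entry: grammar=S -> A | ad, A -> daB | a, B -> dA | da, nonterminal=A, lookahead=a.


For [A, a]: 'a' ∈ FIRST(a)
Entry: A -> a


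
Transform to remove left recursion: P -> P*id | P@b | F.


Left-recursive alternatives: P*id, P@b; non-recursive: F
Introduce P': P -> FP', P' -> *idP' | @bP' | ε


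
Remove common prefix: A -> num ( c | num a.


Common prefix: 'num'
Factored: A -> num A', A' -> ( c | a


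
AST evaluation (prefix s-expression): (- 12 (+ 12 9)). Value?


Evaluate inner: (+ 12 9) = 21
Evaluate root: (- 12 21) = -9
Result: -9


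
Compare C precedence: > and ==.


'>' is relational (level 7); '==' is equality (level 6)
Higher level binds tighter
'>' has higher precedence than '=='


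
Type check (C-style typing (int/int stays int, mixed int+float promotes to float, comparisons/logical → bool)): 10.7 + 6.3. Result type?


Operand types: float + float
Rule: mixed int/float promotes to float; int/int stays int
Result type: float


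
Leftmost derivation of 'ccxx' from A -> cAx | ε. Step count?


Derivation: A => cAx => ccAxx => ccxx
Steps: 3


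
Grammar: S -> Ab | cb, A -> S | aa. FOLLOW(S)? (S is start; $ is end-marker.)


$ ∈ FOLLOW(S). For each A -> αBβ: add FIRST(β)\{ε} to FOLLOW(B); if β nullable, add FOLLOW(A).
FOLLOW(S) = {$, b}


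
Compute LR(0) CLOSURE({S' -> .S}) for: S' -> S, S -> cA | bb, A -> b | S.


Start: S' -> .S
For each item with dot before a nonterminal B, add B -> .γ for every B-production
Closure: [S' -> .S, S -> .cA, S -> .bb]


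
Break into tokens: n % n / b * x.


Scan left to right, longest-match per lexeme
Tokens: ID(n), OP(%), ID(n), OP(/), ID(b), OP(*), ID(x)


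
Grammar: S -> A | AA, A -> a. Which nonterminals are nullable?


A nonterminal is nullable iff some alternative derives ε (directly, or every symbol in it is nullable)
Nullable: {}


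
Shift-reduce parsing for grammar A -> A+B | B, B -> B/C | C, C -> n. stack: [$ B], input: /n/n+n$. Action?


shift '/' to continue B -> B/C
Action: shift


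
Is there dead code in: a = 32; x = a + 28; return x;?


a is read by x's definition; x is returned
No dead code


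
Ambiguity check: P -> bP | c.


right-linear, alternatives start with distinct terminals 'b' vs 'c': unique leftmost derivation
Unambiguous


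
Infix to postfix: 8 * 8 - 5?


Left to right (same or higher precedence on left)
Postfix: 8 8 * 5 -


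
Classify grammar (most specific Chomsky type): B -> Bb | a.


Left-linear: every RHS is a terminal or one nonterminal followed by a terminal
Classification: Type 3 (Regular)


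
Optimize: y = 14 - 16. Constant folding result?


14 - 16 = -2 at compile time
Optimized: y = -2


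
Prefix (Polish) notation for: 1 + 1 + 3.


left-to-right (same/higher precedence on left): tree is (+ (+ 1 1) 3)
Prefix: + + 1 1 3


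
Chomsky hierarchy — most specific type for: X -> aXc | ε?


Single nonterminal LHS, but a^n c^n is not regular
Classification: Type 2 (Context-Free)


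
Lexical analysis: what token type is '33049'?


Pattern: digits only
Type: INTEGER_LITERAL


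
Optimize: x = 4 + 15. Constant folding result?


4 + 15 = 19 at compile time
Optimized: x = 19


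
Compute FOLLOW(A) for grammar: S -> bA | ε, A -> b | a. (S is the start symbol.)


$ ∈ FOLLOW(S). For each A -> αBβ: add FIRST(β)\{ε} to FOLLOW(B); if β nullable, add FOLLOW(A).
FOLLOW(A) = {$}


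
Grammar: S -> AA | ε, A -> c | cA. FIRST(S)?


Per alternative of S: FIRST(AA) = {c}; FIRST(ε) = {ε}
FIRST(S) = {c, ε}


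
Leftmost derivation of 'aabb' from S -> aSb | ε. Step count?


Derivation: S => aSb => aaSbb => aabb
Steps: 3


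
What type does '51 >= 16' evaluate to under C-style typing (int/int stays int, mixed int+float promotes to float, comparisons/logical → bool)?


Operand types: int >= int
Rule: comparison yields bool
Result type: bool


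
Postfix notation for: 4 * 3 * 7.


Left to right (same or higher precedence on left)
Postfix: 4 3 * 7 *


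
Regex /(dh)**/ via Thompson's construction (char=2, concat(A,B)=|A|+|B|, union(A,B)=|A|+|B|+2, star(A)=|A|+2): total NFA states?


Syntax tree has 2 char leaf(s), 0 union(s), 2 star(s)
chars contribute 2×2 = 4; each union adds +2; each star adds +2
Total: 4 + 0 + 4 = 8 states


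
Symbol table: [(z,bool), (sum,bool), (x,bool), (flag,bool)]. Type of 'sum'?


Lookup 'sum' → type bool


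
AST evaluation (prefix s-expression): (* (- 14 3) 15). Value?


Evaluate inner: (- 14 3) = 11
Evaluate root: (* 11 15) = 165
Result: 165


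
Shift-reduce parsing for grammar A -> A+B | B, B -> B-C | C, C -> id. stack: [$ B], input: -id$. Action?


shift '-' to continue B -> B-C
Action: shift


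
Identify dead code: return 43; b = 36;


statement follows a return and is unreachable
Dead: 'b = 36'


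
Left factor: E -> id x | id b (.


Common prefix: 'id'
Factored: E -> id E', E' -> x | b (


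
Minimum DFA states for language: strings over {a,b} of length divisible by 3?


Track length mod 3: states 0..2, accept at 0
Minimal DFA: 3 states


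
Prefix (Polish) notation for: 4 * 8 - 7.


left-to-right (same/higher precedence on left): tree is (- (* 4 8) 7)
Prefix: - * 4 8 7


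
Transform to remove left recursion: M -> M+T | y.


Left-recursive alternatives: M+T; non-recursive: y
Introduce M': M -> yM', M' -> +TM' | ε


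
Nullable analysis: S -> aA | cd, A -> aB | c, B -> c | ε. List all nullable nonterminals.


A nonterminal is nullable iff some alternative derives ε (directly, or every symbol in it is nullable)
Nullable: {B}


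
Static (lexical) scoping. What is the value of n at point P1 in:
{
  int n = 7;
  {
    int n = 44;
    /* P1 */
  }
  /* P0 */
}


n declared in the same block as P1
n = 44


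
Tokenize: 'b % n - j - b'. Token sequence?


Scan left to right, longest-match per lexeme
Tokens: ID(b), OP(%), ID(n), OP(-), ID(j), OP(-), ID(b)


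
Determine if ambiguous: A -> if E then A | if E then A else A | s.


dangling else: 'if E then if E then s else s' parses two ways
Ambiguous


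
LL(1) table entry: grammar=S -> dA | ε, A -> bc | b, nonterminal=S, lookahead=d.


For [S, d]: 'd' ∈ FIRST(dA)
Entry: S -> dA


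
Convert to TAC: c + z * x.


Break into single-operator statements:
t1 = z * x
t2 = c + t1


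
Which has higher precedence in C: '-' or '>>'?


'-' is additive (level 9); '>>' is shift (level 8)
Higher level binds tighter
'-' has higher precedence than '>>'


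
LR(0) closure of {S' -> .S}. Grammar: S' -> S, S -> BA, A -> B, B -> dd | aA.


Start: S' -> .S
For each item with dot before a nonterminal B, add B -> .γ for every B-production
Closure: [S' -> .S, S -> .BA, B -> .dd, B -> .aA]


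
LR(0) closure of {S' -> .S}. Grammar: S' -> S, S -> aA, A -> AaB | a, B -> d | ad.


Start: S' -> .S
For each item with dot before a nonterminal B, add B -> .γ for every B-production
Closure: [S' -> .S, S -> .aA]


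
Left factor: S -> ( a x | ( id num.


Common prefix: '('
Factored: S -> ( S', S' -> a x | id num


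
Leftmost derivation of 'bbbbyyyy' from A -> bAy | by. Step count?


Derivation: A => bAy => bbAyy => bbbAyyy => bbbbyyyy
Steps: 4


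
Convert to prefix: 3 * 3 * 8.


left-to-right (same/higher precedence on left): tree is (* (* 3 3) 8)
Prefix: * * 3 3 8


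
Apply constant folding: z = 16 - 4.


16 - 4 = 12 at compile time
Optimized: z = 12


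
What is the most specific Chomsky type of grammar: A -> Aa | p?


Left-linear: every RHS is a terminal or one nonterminal followed by a terminal
Classification: Type 3 (Regular)


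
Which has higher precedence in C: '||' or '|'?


'|' is bitwise OR (level 3); '||' is logical OR (level 1)
Higher level binds tighter
'|' has higher precedence than '||'


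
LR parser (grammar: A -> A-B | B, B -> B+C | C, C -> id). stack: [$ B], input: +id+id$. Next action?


shift '+' to continue B -> B+C
Action: shift


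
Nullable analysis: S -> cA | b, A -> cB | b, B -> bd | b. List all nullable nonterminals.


A nonterminal is nullable iff some alternative derives ε (directly, or every symbol in it is nullable)
Nullable: {}


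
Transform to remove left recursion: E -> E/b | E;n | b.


Left-recursive alternatives: E/b, E;n; non-recursive: b
Introduce E': E -> bE', E' -> /bE' | ;nE' | ε


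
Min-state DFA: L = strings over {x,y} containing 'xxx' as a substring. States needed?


KMP-style automaton: 3 progress states + 1 absorbing accept = 4
Minimal DFA: 4 states


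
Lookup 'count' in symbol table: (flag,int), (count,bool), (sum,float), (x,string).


Lookup 'count' → type bool


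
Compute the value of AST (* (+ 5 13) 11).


Evaluate inner: (+ 5 13) = 18
Evaluate root: (* 18 11) = 198
Result: 198


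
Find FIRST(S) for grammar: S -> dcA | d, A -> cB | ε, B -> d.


Per alternative of S: FIRST(dcA) = {d}; FIRST(d) = {d}
FIRST(S) = {d}


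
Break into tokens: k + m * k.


Scan left to right, longest-match per lexeme
Tokens: ID(k), OP(+), ID(m), OP(*), ID(k)


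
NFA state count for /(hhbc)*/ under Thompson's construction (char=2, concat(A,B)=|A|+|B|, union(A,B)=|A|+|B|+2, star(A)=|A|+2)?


Syntax tree has 4 char leaf(s), 0 union(s), 1 star(s)
chars contribute 4×2 = 8; each union adds +2; each star adds +2
Total: 8 + 0 + 2 = 10 states


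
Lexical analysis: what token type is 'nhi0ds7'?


Pattern: letter/underscore followed by alphanumerics, not a keyword
Type: IDENTIFIER


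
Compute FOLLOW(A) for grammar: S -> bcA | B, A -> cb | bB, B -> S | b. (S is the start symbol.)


$ ∈ FOLLOW(S). For each A -> αBβ: add FIRST(β)\{ε} to FOLLOW(B); if β nullable, add FOLLOW(A).
FOLLOW(A) = {$}


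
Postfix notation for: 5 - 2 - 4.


Left to right (same or higher precedence on left)
Postfix: 5 2 - 4 -


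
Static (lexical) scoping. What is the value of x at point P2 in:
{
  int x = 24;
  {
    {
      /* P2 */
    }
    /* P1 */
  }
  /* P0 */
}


P2's block does not declare x; resolves to the enclosing declaration at depth 0
x = 24


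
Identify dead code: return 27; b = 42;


statement follows a return and is unreachable
Dead: 'b = 42'


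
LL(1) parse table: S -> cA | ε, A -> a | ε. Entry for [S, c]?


For [S, c]: 'c' ∈ FIRST(cA)
Entry: S -> cA


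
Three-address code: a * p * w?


Break into single-operator statements:
t1 = a * p
t2 = t1 * w


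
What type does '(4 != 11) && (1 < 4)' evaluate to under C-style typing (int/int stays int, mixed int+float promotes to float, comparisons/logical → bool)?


Operand types: bool && bool
Rule: logical operators take bool operands and yield bool
Result type: bool


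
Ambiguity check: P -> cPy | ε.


balanced c^n…y^n: each string has a unique parse
Unambiguous


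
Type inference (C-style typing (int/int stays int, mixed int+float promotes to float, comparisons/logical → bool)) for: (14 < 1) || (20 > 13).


Operand types: bool || bool
Rule: logical operators take bool operands and yield bool
Result type: bool


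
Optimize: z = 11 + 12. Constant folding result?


11 + 12 = 23 at compile time
Optimized: z = 23


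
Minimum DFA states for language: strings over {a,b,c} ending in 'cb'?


Track the longest suffix of input matching a prefix of 'cb': 3 classes (prefixes of length 0..2)
Minimal DFA: 3 states


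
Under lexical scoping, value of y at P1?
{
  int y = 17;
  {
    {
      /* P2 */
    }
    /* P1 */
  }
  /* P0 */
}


P1's block does not declare y; resolves to the enclosing declaration at depth 0
y = 17


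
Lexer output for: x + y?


Scan left to right, longest-match per lexeme
Tokens: ID(x), OP(+), ID(y)


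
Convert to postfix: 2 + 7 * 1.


* has higher precedence, evaluate 7*1 first
Postfix: 2 7 1 * +


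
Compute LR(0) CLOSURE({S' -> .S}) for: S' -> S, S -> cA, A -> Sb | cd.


Start: S' -> .S
For each item with dot before a nonterminal B, add B -> .γ for every B-production
Closure: [S' -> .S, S -> .cA]


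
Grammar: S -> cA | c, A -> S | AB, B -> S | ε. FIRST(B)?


Per alternative of B: FIRST(S) = {c}; FIRST(ε) = {ε}
FIRST(B) = {c, ε}


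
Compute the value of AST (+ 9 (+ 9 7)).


Evaluate inner: (+ 9 7) = 16
Evaluate root: (+ 9 16) = 25
Result: 25


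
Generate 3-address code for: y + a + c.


Break into single-operator statements:
t1 = y + a
t2 = t1 + c


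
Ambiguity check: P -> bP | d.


right-linear, alternatives start with distinct terminals 'b' vs 'd': unique leftmost derivation
Unambiguous


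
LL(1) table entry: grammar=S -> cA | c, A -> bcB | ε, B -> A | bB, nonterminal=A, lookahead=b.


For [A, b]: 'b' ∈ FIRST(bcB)
Entry: A -> bcB


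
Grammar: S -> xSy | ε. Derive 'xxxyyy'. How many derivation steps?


Derivation: S => xSy => xxSyy => xxxSyyy => xxxyyy
Steps: 4


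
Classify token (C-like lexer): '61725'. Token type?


Pattern: digits only
Type: INTEGER_LITERAL


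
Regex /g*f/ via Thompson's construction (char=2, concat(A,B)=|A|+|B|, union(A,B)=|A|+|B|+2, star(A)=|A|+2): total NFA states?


Syntax tree has 2 char leaf(s), 0 union(s), 1 star(s)
chars contribute 2×2 = 4; each union adds +2; each star adds +2
Total: 4 + 0 + 2 = 6 states


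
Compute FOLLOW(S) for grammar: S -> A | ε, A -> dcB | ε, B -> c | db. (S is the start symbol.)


$ ∈ FOLLOW(S). For each A -> αBβ: add FIRST(β)\{ε} to FOLLOW(B); if β nullable, add FOLLOW(A).
FOLLOW(S) = {$}


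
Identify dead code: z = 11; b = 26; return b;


z is assigned but never read
Dead: 'z = 11'


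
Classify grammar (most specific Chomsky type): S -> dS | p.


Right-linear: every RHS is a terminal or a terminal followed by one nonterminal
Classification: Type 3 (Regular)


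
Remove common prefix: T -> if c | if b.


Common prefix: 'if'
Factored: T -> if T', T' -> c | b


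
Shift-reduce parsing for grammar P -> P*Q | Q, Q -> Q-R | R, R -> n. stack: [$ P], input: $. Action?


start symbol P on stack, input exhausted
Action: accept


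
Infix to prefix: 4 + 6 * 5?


'*' binds tighter: tree is (+ 4 (* 6 5))
Prefix: + 4 * 6 5


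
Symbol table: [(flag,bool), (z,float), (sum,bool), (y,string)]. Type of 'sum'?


Lookup 'sum' → type bool


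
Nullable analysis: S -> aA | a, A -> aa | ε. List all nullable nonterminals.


A nonterminal is nullable iff some alternative derives ε (directly, or every symbol in it is nullable)
Nullable: {A}


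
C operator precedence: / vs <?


'/' is multiplicative (level 10); '<' is relational (level 7)
Higher level binds tighter
'/' has higher precedence than '<'


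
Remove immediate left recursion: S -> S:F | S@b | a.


Left-recursive alternatives: S:F, S@b; non-recursive: a
Introduce S': S -> aS', S' -> :FS' | @bS' | ε


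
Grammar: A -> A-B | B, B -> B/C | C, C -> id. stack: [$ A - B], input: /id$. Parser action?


'/' can extend B; shift to build B -> B/C
Action: shift


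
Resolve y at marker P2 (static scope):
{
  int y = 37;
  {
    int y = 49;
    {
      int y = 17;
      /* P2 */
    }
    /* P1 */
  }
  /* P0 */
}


y declared in the same block as P2
y = 17


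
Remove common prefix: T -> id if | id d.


Common prefix: 'id'
Factored: T -> id T', T' -> if | d
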